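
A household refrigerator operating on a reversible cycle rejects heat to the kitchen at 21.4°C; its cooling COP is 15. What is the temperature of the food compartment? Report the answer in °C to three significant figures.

2.99 °C

For a Carnot refrigerator COP_R = T_C/(T_H − T_C), so T_C = COP·T_H/(1 + COP).
With T_H = 294.55 K, T_C = 15 × 294.55/16.00 = 276.14 K.
Converting, 276.14 K = 2.99°C.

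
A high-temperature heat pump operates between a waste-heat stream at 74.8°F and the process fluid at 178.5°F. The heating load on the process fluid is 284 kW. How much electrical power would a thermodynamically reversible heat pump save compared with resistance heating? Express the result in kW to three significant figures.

238 kW

In absolute terms T_C = 296.93 K and T_H = 354.54 K, so ΔT = 57.61 K.
COP_Carnot = T_H/ΔT = 354.54/57.61 = 6.154.
Resistance heating needs Ẇ_res = Q̇_H = 284.0 kW; the reversible heat pump needs only Ẇ_hp = Q̇_H/COP = 46.15 kW.
Saving = 284.0 − 46.15 = 237.9 kW.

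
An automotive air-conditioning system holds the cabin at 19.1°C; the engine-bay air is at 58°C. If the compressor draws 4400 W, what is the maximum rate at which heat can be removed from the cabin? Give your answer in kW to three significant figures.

In absolute terms T_C = 292.25 K and T_H = 331.15 K, so ΔT = 38.90 K.
COP_Carnot = T_C/ΔT = 292.25/38.90 = 7.513.
Q̇_max = COP_Carnot × Ẇ = 7.513 × 4400 W = 33060 W = 33.06 kW.

33.1 kW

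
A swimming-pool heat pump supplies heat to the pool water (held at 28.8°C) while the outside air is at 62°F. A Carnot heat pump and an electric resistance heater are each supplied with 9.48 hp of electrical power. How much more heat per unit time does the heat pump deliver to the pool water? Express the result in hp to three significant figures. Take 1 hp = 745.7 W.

In absolute terms T_C = 289.82 K and T_H = 301.95 K, so ΔT = 12.13 K.
COP_Carnot = T_H/ΔT = 301.95/12.13 = 24.89.
The heat pump delivers Q̇_H = COP × Ẇ = 235.9 hp; the resistance heater delivers Ẇ = 9.480 hp.
Extra = (COP − 1)·Ẇ = 226.4 hp.

226 hp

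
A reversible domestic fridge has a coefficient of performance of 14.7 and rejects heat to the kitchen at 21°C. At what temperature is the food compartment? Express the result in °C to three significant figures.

2.26 °C

For a Carnot refrigerator COP_R = T_C/(T_H − T_C), so T_C = COP·T_H/(1 + COP).
With T_H = 294.15 K, T_C = 14.7 × 294.15/15.70 = 275.41 K.
Converting, 275.41 K = 2.26°C.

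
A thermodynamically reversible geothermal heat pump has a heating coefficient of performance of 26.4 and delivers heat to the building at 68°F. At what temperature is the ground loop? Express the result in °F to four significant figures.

COP_HP = T_H/(T_H − T_C) gives T_H − T_C = T_H/COP.
With T_H = 293.15 K, T_C = 293.15 × (1 − 1/26.4) = 282.05 K.
Converting, 282.05 K = 48.01°F.

48.01 °F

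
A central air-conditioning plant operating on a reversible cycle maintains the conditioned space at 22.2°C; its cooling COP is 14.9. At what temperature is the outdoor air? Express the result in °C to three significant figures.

COP_R = T_C/(T_H − T_C) gives T_H − T_C = T_C/COP.
With T_C = 295.35 K, T_H = 295.35 × (1 + 1/14.9) = 315.17 K.
Converting, 315.17 K = 42.02°C.

42.0 °C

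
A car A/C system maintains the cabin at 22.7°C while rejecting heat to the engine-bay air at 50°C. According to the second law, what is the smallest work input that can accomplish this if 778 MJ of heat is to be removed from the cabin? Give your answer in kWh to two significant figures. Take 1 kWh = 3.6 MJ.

20 kWh

In absolute terms T_C = 295.85 K and T_H = 323.15 K, so ΔT = 27.30 K.
The reversible limit is COP_R = T_C/ΔT = 10.84, so W_min = Q_C/COP = Q_C·ΔT/T_C.
W_min = 778.0 × 27.30/295.85 = 71.79 MJ = 19.94 kWh.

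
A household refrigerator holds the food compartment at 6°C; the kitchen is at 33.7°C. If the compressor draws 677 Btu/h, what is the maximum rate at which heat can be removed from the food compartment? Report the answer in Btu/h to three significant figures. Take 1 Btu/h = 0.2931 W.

In absolute terms T_C = 279.15 K and T_H = 306.85 K, so ΔT = 27.70 K.
COP_Carnot = T_C/ΔT = 279.15/27.70 = 10.08.
Q̇_max = COP_Carnot × Ẇ = 10.08 × 677.0 Btu/h = 6823 Btu/h.

6820 Btu/h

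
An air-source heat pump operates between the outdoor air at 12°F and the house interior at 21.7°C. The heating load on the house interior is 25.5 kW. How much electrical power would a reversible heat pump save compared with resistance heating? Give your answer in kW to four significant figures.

In absolute terms T_C = 262.04 K and T_H = 294.85 K, so ΔT = 32.81 K.
COP_Carnot = T_H/ΔT = 294.85/32.81 = 8.986.
Resistance heating needs Ẇ_res = Q̇_H = 25.50 kW; the reversible heat pump needs only Ẇ_hp = Q̇_H/COP = 2.838 kW.
Saving = 25.50 − 2.838 = 22.66 kW.

22.66 kW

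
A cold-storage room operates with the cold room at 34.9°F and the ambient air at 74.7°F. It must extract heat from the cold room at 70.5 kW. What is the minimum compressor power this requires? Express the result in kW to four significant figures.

In absolute terms T_C = 274.76 K and T_H = 296.87 K, so ΔT = 22.11 K.
COP_Carnot = T_C/ΔT = 274.76/22.11 = 12.43.
Ẇ_min = Q̇/COP_Carnot = 70.50/12.43 = 5.673 kW.

5.673 kW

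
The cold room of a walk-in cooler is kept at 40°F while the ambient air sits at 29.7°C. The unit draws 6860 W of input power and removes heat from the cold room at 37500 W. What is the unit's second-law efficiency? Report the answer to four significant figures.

0.4973

COP_actual = Q̇_C/Ẇ = 37500/6860 = 5.466.
In absolute terms T_C = 277.59 K and T_H = 302.85 K, so ΔT = 25.26 K.
COP_Carnot = T_C/ΔT = 277.59/25.26 = 10.99.
η_II = COP_actual/COP_Carnot = 5.466/10.99 = 0.4973.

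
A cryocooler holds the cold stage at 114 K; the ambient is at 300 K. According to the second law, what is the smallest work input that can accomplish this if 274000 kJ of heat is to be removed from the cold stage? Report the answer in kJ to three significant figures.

447000 kJ

The reservoir spacing is ΔT = 300 − 114 = 186.0 K.
The reversible limit is COP_R = T_C/ΔT = 0.6129, so W_min = Q_C/COP = Q_C·ΔT/T_C.
W_min = 274000 × 186.0/114.00 = 447100 kJ.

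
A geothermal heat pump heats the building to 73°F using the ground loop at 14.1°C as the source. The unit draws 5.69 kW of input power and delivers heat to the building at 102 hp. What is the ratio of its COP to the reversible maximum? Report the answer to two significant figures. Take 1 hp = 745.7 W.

0.39

Converting, Q̇_H = 102.0 hp = 76.06 kW, so COP_actual = Q̇_H/Ẇ = 76.06/5.690 = 13.37.
In absolute terms T_C = 287.25 K and T_H = 295.93 K, so ΔT = 8.678 K.
COP_Carnot = T_H/ΔT = 295.93/8.678 = 34.10.
η_II = COP_actual/COP_Carnot = 13.37/34.10 = 0.3920.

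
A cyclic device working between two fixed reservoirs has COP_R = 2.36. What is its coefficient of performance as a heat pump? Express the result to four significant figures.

3.360

The first law on one cycle gives Q_H = Q_C + W, so Q_H/W = Q_C/W + 1.
COP_HP = COP_R + 1 = 2.36 + 1 = 3.36.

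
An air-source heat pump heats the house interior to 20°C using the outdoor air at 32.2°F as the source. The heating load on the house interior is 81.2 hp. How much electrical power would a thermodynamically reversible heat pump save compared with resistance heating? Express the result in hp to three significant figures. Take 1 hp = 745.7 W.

In absolute terms T_C = 273.26 K and T_H = 293.15 K, so ΔT = 19.89 K.
COP_Carnot = T_H/ΔT = 293.15/19.89 = 14.74.
Resistance heating needs Ẇ_res = Q̇_H = 81.20 hp; the reversible heat pump needs only Ẇ_hp = Q̇_H/COP = 5.509 hp.
Saving = 81.20 − 5.509 = 75.69 hp.

75.7 hp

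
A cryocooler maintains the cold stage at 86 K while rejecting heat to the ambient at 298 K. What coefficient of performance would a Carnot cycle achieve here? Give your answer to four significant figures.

0.4057

The reservoir spacing is ΔT = 298 − 86 = 212.0 K.
For a reversible cycle, COP_Carnot = T_C/ΔT = 86.00/212.0 = 0.4057.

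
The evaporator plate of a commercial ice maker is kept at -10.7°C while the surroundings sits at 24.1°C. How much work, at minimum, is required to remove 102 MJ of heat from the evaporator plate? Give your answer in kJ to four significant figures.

13520 kJ

In absolute terms T_C = 262.45 K and T_H = 297.25 K, so ΔT = 34.80 K.
The reversible limit is COP_R = T_C/ΔT = 7.542, so W_min = Q_C/COP = Q_C·ΔT/T_C.
W_min = 102.0 × 34.80/262.45 = 13.52 MJ = 13520 kJ.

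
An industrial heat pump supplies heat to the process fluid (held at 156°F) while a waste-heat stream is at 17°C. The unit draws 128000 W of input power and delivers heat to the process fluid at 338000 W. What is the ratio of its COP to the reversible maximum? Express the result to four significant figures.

0.4006

COP_actual = Q̇_H/Ẇ = 338000/128000 = 2.641.
In absolute terms T_C = 290.15 K and T_H = 342.04 K, so ΔT = 51.89 K.
COP_Carnot = T_H/ΔT = 342.04/51.89 = 6.592.
η_II = COP_actual/COP_Carnot = 2.641/6.592 = 0.4006.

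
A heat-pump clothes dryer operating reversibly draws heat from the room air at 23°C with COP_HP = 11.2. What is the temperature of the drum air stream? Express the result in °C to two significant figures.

COP_HP = T_H/(T_H − T_C) rearranges to T_H = COP·T_C/(COP − 1).
With T_C = 296.15 K, T_H = 11.2 × 296.15/10.20 = 325.18 K.
Converting, 325.18 K = 52.03°C.

52 °C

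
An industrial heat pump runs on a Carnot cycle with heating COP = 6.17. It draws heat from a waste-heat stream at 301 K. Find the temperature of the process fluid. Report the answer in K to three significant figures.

359 K

COP_HP = T_H/(T_H − T_C) rearranges to T_H = COP·T_C/(COP − 1).
With T_C = 301.00 K, T_H = 6.17 × 301.00/5.170 = 359.22 K.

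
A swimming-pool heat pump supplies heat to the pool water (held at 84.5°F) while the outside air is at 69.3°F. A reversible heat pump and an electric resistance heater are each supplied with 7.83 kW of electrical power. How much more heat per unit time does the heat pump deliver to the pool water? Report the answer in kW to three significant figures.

In absolute terms T_C = 293.87 K and T_H = 302.32 K, so ΔT = 8.444 K.
COP_Carnot = T_H/ΔT = 302.32/8.444 = 35.80.
The heat pump delivers Q̇_H = COP × Ẇ = 280.3 kW; the resistance heater delivers Ẇ = 7.830 kW.
Extra = (COP − 1)·Ẇ = 272.5 kW.

272 kW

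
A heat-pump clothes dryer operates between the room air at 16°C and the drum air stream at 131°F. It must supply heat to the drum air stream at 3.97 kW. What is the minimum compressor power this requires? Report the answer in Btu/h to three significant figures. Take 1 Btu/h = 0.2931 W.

1610 Btu/h

In absolute terms T_C = 289.15 K and T_H = 328.15 K, so ΔT = 39.00 K.
COP_Carnot = T_H/ΔT = 328.15/39.00 = 8.414.
Ẇ_min = Q̇/COP_Carnot = 3.970/8.414 = 0.4718 kW = 1610 Btu/h.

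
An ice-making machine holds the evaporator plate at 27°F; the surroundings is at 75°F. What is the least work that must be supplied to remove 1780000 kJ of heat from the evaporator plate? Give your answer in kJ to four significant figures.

In absolute terms T_C = 270.37 K and T_H = 297.04 K, so ΔT = 26.67 K.
The reversible limit is COP_R = T_C/ΔT = 10.14, so W_min = Q_C/COP = Q_C·ΔT/T_C.
W_min = 1780000 × 26.67/270.37 = 175600 kJ.

175600 kJ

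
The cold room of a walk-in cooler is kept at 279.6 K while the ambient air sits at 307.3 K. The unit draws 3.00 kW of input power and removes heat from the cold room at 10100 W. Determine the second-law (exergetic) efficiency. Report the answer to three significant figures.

0.334

Converting, Q̇_C = 10100 W = 10.10 kW, so COP_actual = Q̇_C/Ẇ = 10.10/3.000 = 3.367.
The reservoir spacing is ΔT = 307.3 − 279.6 = 27.70 K.
COP_Carnot = T_C/ΔT = 279.60/27.70 = 10.09.
η_II = COP_actual/COP_Carnot = 3.367/10.09 = 0.3335.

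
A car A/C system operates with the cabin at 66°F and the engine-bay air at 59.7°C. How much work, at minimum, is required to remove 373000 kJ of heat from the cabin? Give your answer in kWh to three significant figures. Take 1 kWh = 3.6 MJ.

14.5 kWh

In absolute terms T_C = 292.04 K and T_H = 332.85 K, so ΔT = 40.81 K.
The reversible limit is COP_R = T_C/ΔT = 7.156, so W_min = Q_C/COP = Q_C·ΔT/T_C.
W_min = 373000 × 40.81/292.04 = 52130 kJ = 14.48 kWh.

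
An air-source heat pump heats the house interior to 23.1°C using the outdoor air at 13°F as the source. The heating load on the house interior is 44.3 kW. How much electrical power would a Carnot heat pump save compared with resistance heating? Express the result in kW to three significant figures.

In absolute terms T_C = 262.59 K and T_H = 296.25 K, so ΔT = 33.66 K.
COP_Carnot = T_H/ΔT = 296.25/33.66 = 8.802.
Resistance heating needs Ẇ_res = Q̇_H = 44.30 kW; the reversible heat pump needs only Ẇ_hp = Q̇_H/COP = 5.033 kW.
Saving = 44.30 − 5.033 = 39.27 kW.

39.3 kW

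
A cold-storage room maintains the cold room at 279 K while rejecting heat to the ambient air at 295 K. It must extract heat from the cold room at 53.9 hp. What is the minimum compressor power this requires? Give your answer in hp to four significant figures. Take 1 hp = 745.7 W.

3.091 hp

The reservoir spacing is ΔT = 295 − 279 = 16.00 K.
COP_Carnot = T_C/ΔT = 279.00/16.00 = 17.44.
Ẇ_min = Q̇/COP_Carnot = 53.90/17.44 = 3.091 hp.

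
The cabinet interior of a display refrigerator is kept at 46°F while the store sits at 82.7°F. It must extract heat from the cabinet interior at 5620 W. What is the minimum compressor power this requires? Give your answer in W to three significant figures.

408 W

In absolute terms T_C = 280.93 K and T_H = 301.32 K, so ΔT = 20.39 K.
COP_Carnot = T_C/ΔT = 280.93/20.39 = 13.78.
Ẇ_min = Q̇/COP_Carnot = 5620/13.78 = 407.9 W.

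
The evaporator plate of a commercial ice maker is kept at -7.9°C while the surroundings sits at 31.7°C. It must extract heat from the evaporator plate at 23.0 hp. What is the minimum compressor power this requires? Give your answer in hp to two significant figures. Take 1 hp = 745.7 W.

3.4 hp

In absolute terms T_C = 265.25 K and T_H = 304.85 K, so ΔT = 39.60 K.
COP_Carnot = T_C/ΔT = 265.25/39.60 = 6.698.
Ẇ_min = Q̇/COP_Carnot = 23.00/6.698 = 3.434 hp.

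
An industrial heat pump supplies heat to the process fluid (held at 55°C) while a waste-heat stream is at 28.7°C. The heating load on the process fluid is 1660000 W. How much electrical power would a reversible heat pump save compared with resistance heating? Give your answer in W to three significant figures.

In absolute terms T_C = 301.85 K and T_H = 328.15 K, so ΔT = 26.30 K.
COP_Carnot = T_H/ΔT = 328.15/26.30 = 12.48.
Resistance heating needs Ẇ_res = Q̇_H = 1660000 W; the reversible heat pump needs only Ẇ_hp = Q̇_H/COP = 133000 W.
Saving = 1660000 − 133000 = 1527000 W.

1530000 W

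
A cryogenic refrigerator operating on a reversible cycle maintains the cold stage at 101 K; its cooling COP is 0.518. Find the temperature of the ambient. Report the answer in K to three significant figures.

296 K

COP_R = T_C/(T_H − T_C) gives T_H − T_C = T_C/COP.
With T_C = 101.00 K, T_H = 101.00 × (1 + 1/0.518) = 295.98 K.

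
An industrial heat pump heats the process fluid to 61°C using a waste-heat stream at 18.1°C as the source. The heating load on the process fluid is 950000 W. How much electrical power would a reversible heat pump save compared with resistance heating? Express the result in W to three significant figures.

828000 W

In absolute terms T_C = 291.25 K and T_H = 334.15 K, so ΔT = 42.90 K.
COP_Carnot = T_H/ΔT = 334.15/42.90 = 7.789.
Resistance heating needs Ẇ_res = Q̇_H = 950000 W; the reversible heat pump needs only Ẇ_hp = Q̇_H/COP = 122000 W.
Saving = 950000 − 122000 = 828000 W.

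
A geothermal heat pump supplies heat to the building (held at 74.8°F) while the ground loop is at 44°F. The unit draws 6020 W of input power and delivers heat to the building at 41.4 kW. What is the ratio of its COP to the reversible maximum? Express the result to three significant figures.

0.396

Converting, Q̇_H = 41.40 kW = 41400 W, so COP_actual = Q̇_H/Ẇ = 41400/6020 = 6.877.
In absolute terms T_C = 279.82 K and T_H = 296.93 K, so ΔT = 17.11 K.
COP_Carnot = T_H/ΔT = 296.93/17.11 = 17.35.
η_II = COP_actual/COP_Carnot = 6.877/17.35 = 0.3963.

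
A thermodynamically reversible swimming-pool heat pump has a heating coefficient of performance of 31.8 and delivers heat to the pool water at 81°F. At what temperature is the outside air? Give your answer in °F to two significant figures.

64 °F

COP_HP = T_H/(T_H − T_C) gives T_H − T_C = T_H/COP.
With T_H = 300.37 K, T_C = 300.37 × (1 − 1/31.8) = 290.93 K.
Converting, 290.93 K = 64.00°F.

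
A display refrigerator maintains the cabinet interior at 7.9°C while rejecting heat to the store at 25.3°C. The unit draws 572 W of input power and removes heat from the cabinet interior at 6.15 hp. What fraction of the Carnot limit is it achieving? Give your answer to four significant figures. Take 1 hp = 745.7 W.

0.4964

Converting, Q̇_C = 6.150 hp = 4586 W, so COP_actual = Q̇_C/Ẇ = 4586/572.0 = 8.018.
In absolute terms T_C = 281.05 K and T_H = 298.45 K, so ΔT = 17.40 K.
COP_Carnot = T_C/ΔT = 281.05/17.40 = 16.15.
η_II = COP_actual/COP_Carnot = 8.018/16.15 = 0.4964.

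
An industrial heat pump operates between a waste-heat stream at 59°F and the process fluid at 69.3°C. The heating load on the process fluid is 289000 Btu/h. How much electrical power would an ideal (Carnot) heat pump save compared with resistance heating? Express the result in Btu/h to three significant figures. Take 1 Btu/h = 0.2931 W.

In absolute terms T_C = 288.15 K and T_H = 342.45 K, so ΔT = 54.30 K.
COP_Carnot = T_H/ΔT = 342.45/54.30 = 6.307.
Resistance heating needs Ẇ_res = Q̇_H = 289000 Btu/h; the reversible heat pump needs only Ẇ_hp = Q̇_H/COP = 45820 Btu/h.
Saving = 289000 − 45820 = 243200 Btu/h.

243000 Btu/h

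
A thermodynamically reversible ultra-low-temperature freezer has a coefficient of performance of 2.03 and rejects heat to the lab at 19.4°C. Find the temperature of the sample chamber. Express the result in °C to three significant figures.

For a Carnot refrigerator COP_R = T_C/(T_H − T_C), so T_C = COP·T_H/(1 + COP).
With T_H = 292.55 K, T_C = 2.03 × 292.55/3.030 = 196.00 K.
Converting, 196.00 K = -77.15°C.

-77.2 °C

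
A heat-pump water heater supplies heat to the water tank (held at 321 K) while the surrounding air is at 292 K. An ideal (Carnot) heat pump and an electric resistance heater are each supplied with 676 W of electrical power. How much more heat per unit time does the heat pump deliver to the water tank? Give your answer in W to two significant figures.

6800 W

The reservoir spacing is ΔT = 321 − 292 = 29.00 K.
COP_Carnot = T_H/ΔT = 321.00/29.00 = 11.07.
The heat pump delivers Q̇_H = COP × Ẇ = 7483 W; the resistance heater delivers Ẇ = 676.0 W.
Extra = (COP − 1)·Ẇ = 6807 W.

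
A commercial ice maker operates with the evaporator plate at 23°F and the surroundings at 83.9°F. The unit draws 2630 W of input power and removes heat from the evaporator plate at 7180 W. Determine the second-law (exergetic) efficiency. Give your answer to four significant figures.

COP_actual = Q̇_C/Ẇ = 7180/2630 = 2.730.
In absolute terms T_C = 268.15 K and T_H = 301.98 K, so ΔT = 33.83 K.
COP_Carnot = T_C/ΔT = 268.15/33.83 = 7.926.
η_II = COP_actual/COP_Carnot = 2.730/7.926 = 0.3445.

0.3445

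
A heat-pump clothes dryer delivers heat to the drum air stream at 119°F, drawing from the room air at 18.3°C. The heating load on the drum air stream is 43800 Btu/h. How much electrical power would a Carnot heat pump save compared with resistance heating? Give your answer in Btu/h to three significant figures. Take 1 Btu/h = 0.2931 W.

In absolute terms T_C = 291.45 K and T_H = 321.48 K, so ΔT = 30.03 K.
COP_Carnot = T_H/ΔT = 321.48/30.03 = 10.70.
Resistance heating needs Ẇ_res = Q̇_H = 43800 Btu/h; the reversible heat pump needs only Ẇ_hp = Q̇_H/COP = 4092 Btu/h.
Saving = 43800 − 4092 = 39710 Btu/h.

39700 Btu/h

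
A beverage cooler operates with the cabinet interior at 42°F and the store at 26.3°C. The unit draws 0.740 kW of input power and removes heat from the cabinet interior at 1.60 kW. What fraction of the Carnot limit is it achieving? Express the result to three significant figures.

COP_actual = Q̇_C/Ẇ = 1.600/0.7400 = 2.162.
In absolute terms T_C = 278.71 K and T_H = 299.45 K, so ΔT = 20.74 K.
COP_Carnot = T_C/ΔT = 278.71/20.74 = 13.44.
η_II = COP_actual/COP_Carnot = 2.162/13.44 = 0.1609.

0.161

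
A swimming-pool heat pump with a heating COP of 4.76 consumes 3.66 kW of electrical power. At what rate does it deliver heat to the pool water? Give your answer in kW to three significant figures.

17.4 kW

Q̇_H = COP_HP × Ẇ = 4.76 × 3.660 = 17.42 kW.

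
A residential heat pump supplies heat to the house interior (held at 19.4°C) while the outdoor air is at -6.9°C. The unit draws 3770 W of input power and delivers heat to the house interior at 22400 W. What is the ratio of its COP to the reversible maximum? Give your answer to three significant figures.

COP_actual = Q̇_H/Ẇ = 22400/3770 = 5.942.
In absolute terms T_C = 266.25 K and T_H = 292.55 K, so ΔT = 26.30 K.
COP_Carnot = T_H/ΔT = 292.55/26.30 = 11.12.
η_II = COP_actual/COP_Carnot = 5.942/11.12 = 0.5341.

0.534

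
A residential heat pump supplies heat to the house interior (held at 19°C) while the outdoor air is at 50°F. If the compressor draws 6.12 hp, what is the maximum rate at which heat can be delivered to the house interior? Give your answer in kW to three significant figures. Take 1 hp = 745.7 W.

148 kW

In absolute terms T_C = 283.15 K and T_H = 292.15 K, so ΔT = 9.000 K.
COP_Carnot = T_H/ΔT = 292.15/9.000 = 32.46.
Q̇_max = COP_Carnot × Ẇ = 32.46 × 6.120 hp = 198.7 hp = 148.1 kW.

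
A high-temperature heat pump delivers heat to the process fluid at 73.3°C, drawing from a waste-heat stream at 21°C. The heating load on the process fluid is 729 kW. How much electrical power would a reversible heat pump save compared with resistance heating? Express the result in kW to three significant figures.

In absolute terms T_C = 294.15 K and T_H = 346.45 K, so ΔT = 52.30 K.
COP_Carnot = T_H/ΔT = 346.45/52.30 = 6.624.
Resistance heating needs Ẇ_res = Q̇_H = 729.0 kW; the reversible heat pump needs only Ẇ_hp = Q̇_H/COP = 110.0 kW.
Saving = 729.0 − 110.0 = 619.0 kW.

619 kW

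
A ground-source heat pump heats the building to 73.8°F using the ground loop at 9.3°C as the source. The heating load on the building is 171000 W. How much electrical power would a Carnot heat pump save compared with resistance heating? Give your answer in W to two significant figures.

160000 W

In absolute terms T_C = 282.45 K and T_H = 296.37 K, so ΔT = 13.92 K.
COP_Carnot = T_H/ΔT = 296.37/13.92 = 21.29.
Resistance heating needs Ẇ_res = Q̇_H = 171000 W; the reversible heat pump needs only Ẇ_hp = Q̇_H/COP = 8033 W.
Saving = 171000 − 8033 = 163000 W.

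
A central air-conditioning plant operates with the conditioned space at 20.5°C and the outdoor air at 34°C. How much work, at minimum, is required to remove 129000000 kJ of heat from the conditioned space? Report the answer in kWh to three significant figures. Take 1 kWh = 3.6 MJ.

In absolute terms T_C = 293.65 K and T_H = 307.15 K, so ΔT = 13.50 K.
The reversible limit is COP_R = T_C/ΔT = 21.75, so W_min = Q_C/COP = Q_C·ΔT/T_C.
W_min = 129000000 × 13.50/293.65 = 5931000 kJ = 1647 kWh.

1650 kWh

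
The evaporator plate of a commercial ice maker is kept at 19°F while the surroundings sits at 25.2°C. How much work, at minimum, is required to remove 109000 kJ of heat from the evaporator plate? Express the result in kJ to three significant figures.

13300 kJ

In absolute terms T_C = 265.93 K and T_H = 298.35 K, so ΔT = 32.42 K.
The reversible limit is COP_R = T_C/ΔT = 8.202, so W_min = Q_C/COP = Q_C·ΔT/T_C.
W_min = 109000 × 32.42/265.93 = 13290 kJ.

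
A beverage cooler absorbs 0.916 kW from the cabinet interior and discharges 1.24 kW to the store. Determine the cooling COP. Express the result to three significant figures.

The first law gives Q̇_H = Q̇_C + Ẇ, so the three rates are Q̇_C = 0.9160, Q̇_H = 1.240, Ẇ = 0.3240 kW.
COP_R = Q̇_C/Ẇ = 0.9160/0.3240 = 2.827.

2.83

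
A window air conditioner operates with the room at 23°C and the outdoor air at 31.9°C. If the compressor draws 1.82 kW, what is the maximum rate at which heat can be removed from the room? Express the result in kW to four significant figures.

In absolute terms T_C = 296.15 K and T_H = 305.05 K, so ΔT = 8.900 K.
COP_Carnot = T_C/ΔT = 296.15/8.900 = 33.28.
Q̇_max = COP_Carnot × Ẇ = 33.28 × 1.820 kW = 60.56 kW.

60.56 kW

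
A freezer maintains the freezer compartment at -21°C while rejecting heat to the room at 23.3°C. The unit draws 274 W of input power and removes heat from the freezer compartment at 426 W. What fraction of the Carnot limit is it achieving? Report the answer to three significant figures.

0.273

COP_actual = Q̇_C/Ẇ = 426.0/274.0 = 1.555.
In absolute terms T_C = 252.15 K and T_H = 296.45 K, so ΔT = 44.30 K.
COP_Carnot = T_C/ΔT = 252.15/44.30 = 5.692.
η_II = COP_actual/COP_Carnot = 1.555/5.692 = 0.2732.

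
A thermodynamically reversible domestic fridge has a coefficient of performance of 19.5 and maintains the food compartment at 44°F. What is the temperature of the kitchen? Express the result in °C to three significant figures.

COP_R = T_C/(T_H − T_C) gives T_H − T_C = T_C/COP.
With T_C = 279.82 K, T_H = 279.82 × (1 + 1/19.5) = 294.17 K.
Converting, 294.17 K = 21.02°C.

21.0 °C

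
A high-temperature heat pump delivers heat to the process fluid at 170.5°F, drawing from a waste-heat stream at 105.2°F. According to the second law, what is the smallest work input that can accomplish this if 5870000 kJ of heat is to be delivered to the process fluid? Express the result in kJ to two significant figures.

In absolute terms T_C = 313.82 K and T_H = 350.09 K, so ΔT = 36.28 K.
The reversible limit is COP_HP = T_H/ΔT = 9.650, so W_min = Q_H/COP = Q_H·ΔT/T_H.
W_min = 5870000 × 36.28/350.09 = 608300 kJ.

610000 kJ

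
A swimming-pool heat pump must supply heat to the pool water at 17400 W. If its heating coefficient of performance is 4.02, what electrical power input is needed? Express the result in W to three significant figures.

4330 W

Ẇ = Q̇_H/COP_HP = 17400/4.02 = 4328 W.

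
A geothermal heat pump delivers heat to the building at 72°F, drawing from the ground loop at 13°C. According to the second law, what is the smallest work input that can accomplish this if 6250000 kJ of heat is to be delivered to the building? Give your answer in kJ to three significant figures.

195000 kJ

In absolute terms T_C = 286.15 K and T_H = 295.37 K, so ΔT = 9.222 K.
The reversible limit is COP_HP = T_H/ΔT = 32.03, so W_min = Q_H/COP = Q_H·ΔT/T_H.
W_min = 6250000 × 9.222/295.37 = 195100 kJ.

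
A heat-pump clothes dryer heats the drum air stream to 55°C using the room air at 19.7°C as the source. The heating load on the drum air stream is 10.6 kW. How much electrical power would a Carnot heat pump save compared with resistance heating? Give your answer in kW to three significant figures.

In absolute terms T_C = 292.85 K and T_H = 328.15 K, so ΔT = 35.30 K.
COP_Carnot = T_H/ΔT = 328.15/35.30 = 9.296.
Resistance heating needs Ẇ_res = Q̇_H = 10.60 kW; the reversible heat pump needs only Ẇ_hp = Q̇_H/COP = 1.140 kW.
Saving = 10.60 − 1.140 = 9.460 kW.

9.46 kW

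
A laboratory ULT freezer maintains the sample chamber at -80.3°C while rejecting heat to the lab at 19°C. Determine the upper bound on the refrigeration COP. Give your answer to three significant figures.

1.94

In absolute terms T_C = 192.85 K and T_H = 292.15 K, so ΔT = 99.30 K.
For a reversible cycle, COP_Carnot = T_C/ΔT = 192.85/99.30 = 1.942.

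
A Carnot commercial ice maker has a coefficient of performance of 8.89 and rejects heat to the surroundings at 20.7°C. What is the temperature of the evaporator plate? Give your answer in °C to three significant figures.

For a Carnot refrigerator COP_R = T_C/(T_H − T_C), so T_C = COP·T_H/(1 + COP).
With T_H = 293.85 K, T_C = 8.89 × 293.85/9.890 = 264.14 K.
Converting, 264.14 K = -9.01°C.

-9.01 °C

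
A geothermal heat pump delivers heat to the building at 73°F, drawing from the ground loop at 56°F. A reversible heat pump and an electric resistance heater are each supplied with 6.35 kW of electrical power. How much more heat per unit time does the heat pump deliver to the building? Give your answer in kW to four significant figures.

192.6 kW

In absolute terms T_C = 286.48 K and T_H = 295.93 K, so ΔT = 9.444 K.
COP_Carnot = T_H/ΔT = 295.93/9.444 = 31.33.
The heat pump delivers Q̇_H = COP × Ẇ = 199.0 kW; the resistance heater delivers Ẇ = 6.350 kW.
Extra = (COP − 1)·Ẇ = 192.6 kW.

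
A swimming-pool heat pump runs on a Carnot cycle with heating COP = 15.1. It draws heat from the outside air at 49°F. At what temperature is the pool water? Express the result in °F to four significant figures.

COP_HP = T_H/(T_H − T_C) rearranges to T_H = COP·T_C/(COP − 1).
With T_C = 282.59 K, T_H = 15.1 × 282.59/14.10 = 302.64 K.
Converting, 302.64 K = 85.08°F.

85.08 °F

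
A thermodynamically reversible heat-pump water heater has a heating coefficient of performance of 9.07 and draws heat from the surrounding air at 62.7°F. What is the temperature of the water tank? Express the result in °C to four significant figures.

53.02 °C

COP_HP = T_H/(T_H − T_C) rearranges to T_H = COP·T_C/(COP − 1).
With T_C = 290.21 K, T_H = 9.07 × 290.21/8.070 = 326.17 K.
Converting, 326.17 K = 53.02°C.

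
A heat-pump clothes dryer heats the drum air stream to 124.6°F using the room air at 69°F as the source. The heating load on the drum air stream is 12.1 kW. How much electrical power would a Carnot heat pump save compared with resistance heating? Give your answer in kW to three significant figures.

In absolute terms T_C = 293.71 K and T_H = 324.59 K, so ΔT = 30.89 K.
COP_Carnot = T_H/ΔT = 324.59/30.89 = 10.51.
Resistance heating needs Ẇ_res = Q̇_H = 12.10 kW; the reversible heat pump needs only Ẇ_hp = Q̇_H/COP = 1.151 kW.
Saving = 12.10 − 1.151 = 10.95 kW.

10.9 kW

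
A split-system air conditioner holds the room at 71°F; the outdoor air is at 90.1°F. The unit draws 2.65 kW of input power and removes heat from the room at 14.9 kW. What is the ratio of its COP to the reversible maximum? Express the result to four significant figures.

0.2024

COP_actual = Q̇_C/Ẇ = 14.90/2.650 = 5.623.
In absolute terms T_C = 294.82 K and T_H = 305.43 K, so ΔT = 10.61 K.
COP_Carnot = T_C/ΔT = 294.82/10.61 = 27.78.
η_II = COP_actual/COP_Carnot = 5.623/27.78 = 0.2024.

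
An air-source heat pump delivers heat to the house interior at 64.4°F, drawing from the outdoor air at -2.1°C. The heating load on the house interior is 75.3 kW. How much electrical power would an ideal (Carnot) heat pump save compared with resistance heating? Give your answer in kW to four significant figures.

70.10 kW

In absolute terms T_C = 271.05 K and T_H = 291.15 K, so ΔT = 20.10 K.
COP_Carnot = T_H/ΔT = 291.15/20.10 = 14.49.
Resistance heating needs Ẇ_res = Q̇_H = 75.30 kW; the reversible heat pump needs only Ẇ_hp = Q̇_H/COP = 5.198 kW.
Saving = 75.30 − 5.198 = 70.10 kW.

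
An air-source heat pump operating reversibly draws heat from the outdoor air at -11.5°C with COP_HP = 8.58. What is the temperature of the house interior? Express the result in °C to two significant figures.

23 °C

COP_HP = T_H/(T_H − T_C) rearranges to T_H = COP·T_C/(COP − 1).
With T_C = 261.65 K, T_H = 8.58 × 261.65/7.580 = 296.17 K.
Converting, 296.17 K = 23.02°C.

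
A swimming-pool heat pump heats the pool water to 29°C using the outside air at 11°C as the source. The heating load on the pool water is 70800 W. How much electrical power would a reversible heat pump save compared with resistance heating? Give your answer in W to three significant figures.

66600 W

In absolute terms T_C = 284.15 K and T_H = 302.15 K, so ΔT = 18.00 K.
COP_Carnot = T_H/ΔT = 302.15/18.00 = 16.79.
Resistance heating needs Ẇ_res = Q̇_H = 70800 W; the reversible heat pump needs only Ẇ_hp = Q̇_H/COP = 4218 W.
Saving = 70800 − 4218 = 66580 W.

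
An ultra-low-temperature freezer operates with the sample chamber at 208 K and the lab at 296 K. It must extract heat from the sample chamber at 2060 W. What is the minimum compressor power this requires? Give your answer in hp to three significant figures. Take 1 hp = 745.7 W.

The reservoir spacing is ΔT = 296 − 208 = 88.00 K.
COP_Carnot = T_C/ΔT = 208.00/88.00 = 2.364.
Ẇ_min = Q̇/COP_Carnot = 2060/2.364 = 871.5 W = 1.169 hp.

1.17 hp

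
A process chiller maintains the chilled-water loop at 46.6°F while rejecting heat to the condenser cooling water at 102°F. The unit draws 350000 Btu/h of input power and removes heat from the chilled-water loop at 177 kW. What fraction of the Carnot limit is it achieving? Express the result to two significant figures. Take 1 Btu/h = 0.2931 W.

Converting, Q̇_C = 177.0 kW = 603900 Btu/h, so COP_actual = Q̇_C/Ẇ = 603900/350000 = 1.725.
In absolute terms T_C = 281.26 K and T_H = 312.04 K, so ΔT = 30.78 K.
COP_Carnot = T_C/ΔT = 281.26/30.78 = 9.138.
η_II = COP_actual/COP_Carnot = 1.725/9.138 = 0.1888.

0.19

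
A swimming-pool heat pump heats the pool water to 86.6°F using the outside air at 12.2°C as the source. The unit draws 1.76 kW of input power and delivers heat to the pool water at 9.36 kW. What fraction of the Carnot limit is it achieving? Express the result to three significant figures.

0.318

COP_actual = Q̇_H/Ẇ = 9.360/1.760 = 5.318.
In absolute terms T_C = 285.35 K and T_H = 303.48 K, so ΔT = 18.13 K.
COP_Carnot = T_H/ΔT = 303.48/18.13 = 16.74.
η_II = COP_actual/COP_Carnot = 5.318/16.74 = 0.3178.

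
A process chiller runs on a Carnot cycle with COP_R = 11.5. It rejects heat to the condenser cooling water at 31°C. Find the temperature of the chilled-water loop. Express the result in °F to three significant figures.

44.0 °F

For a Carnot refrigerator COP_R = T_C/(T_H − T_C), so T_C = COP·T_H/(1 + COP).
With T_H = 304.15 K, T_C = 11.5 × 304.15/12.50 = 279.82 K.
Converting, 279.82 K = 44.00°F.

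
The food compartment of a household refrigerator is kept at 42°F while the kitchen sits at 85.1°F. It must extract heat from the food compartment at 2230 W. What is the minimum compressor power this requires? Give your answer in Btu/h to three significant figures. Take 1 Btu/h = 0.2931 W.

In absolute terms T_C = 278.71 K and T_H = 302.65 K, so ΔT = 23.94 K.
COP_Carnot = T_C/ΔT = 278.71/23.94 = 11.64.
Ẇ_min = Q̇/COP_Carnot = 2230/11.64 = 191.6 W = 653.7 Btu/h.

654 Btu/h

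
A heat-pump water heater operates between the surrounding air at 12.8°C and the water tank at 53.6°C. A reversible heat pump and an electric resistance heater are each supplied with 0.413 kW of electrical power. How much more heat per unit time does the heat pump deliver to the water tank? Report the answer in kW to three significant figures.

2.89 kW

In absolute terms T_C = 285.95 K and T_H = 326.75 K, so ΔT = 40.80 K.
COP_Carnot = T_H/ΔT = 326.75/40.80 = 8.009.
The heat pump delivers Q̇_H = COP × Ẇ = 3.308 kW; the resistance heater delivers Ẇ = 0.4130 kW.
Extra = (COP − 1)·Ẇ = 2.895 kW.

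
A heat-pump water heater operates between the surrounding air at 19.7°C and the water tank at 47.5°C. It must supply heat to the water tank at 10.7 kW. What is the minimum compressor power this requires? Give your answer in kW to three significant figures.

0.928 kW

In absolute terms T_C = 292.85 K and T_H = 320.65 K, so ΔT = 27.80 K.
COP_Carnot = T_H/ΔT = 320.65/27.80 = 11.53.
Ẇ_min = Q̇/COP_Carnot = 10.70/11.53 = 0.9277 kW.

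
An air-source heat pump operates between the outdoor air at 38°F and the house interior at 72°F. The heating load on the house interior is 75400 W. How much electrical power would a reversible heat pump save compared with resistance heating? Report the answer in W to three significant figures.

70600 W

In absolute terms T_C = 276.48 K and T_H = 295.37 K, so ΔT = 18.89 K.
COP_Carnot = T_H/ΔT = 295.37/18.89 = 15.64.
Resistance heating needs Ẇ_res = Q̇_H = 75400 W; the reversible heat pump needs only Ẇ_hp = Q̇_H/COP = 4822 W.
Saving = 75400 − 4822 = 70580 W.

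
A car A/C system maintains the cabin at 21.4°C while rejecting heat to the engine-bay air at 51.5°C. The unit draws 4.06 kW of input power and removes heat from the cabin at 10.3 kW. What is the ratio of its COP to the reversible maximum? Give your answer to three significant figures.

0.259

COP_actual = Q̇_C/Ẇ = 10.30/4.060 = 2.537.
In absolute terms T_C = 294.55 K and T_H = 324.65 K, so ΔT = 30.10 K.
COP_Carnot = T_C/ΔT = 294.55/30.10 = 9.786.
η_II = COP_actual/COP_Carnot = 2.537/9.786 = 0.2592.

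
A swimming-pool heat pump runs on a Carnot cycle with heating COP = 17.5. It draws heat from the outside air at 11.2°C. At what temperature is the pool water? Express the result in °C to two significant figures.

28 °C

COP_HP = T_H/(T_H − T_C) rearranges to T_H = COP·T_C/(COP − 1).
With T_C = 284.35 K, T_H = 17.5 × 284.35/16.50 = 301.58 K.
Converting, 301.58 K = 28.43°C.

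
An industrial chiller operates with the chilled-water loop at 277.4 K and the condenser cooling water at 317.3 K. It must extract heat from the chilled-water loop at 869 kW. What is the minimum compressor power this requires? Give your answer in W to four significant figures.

125000 W

The reservoir spacing is ΔT = 317.3 − 277.4 = 39.90 K.
COP_Carnot = T_C/ΔT = 277.40/39.90 = 6.952.
Ẇ_min = Q̇/COP_Carnot = 869.0/6.952 = 125.0 kW = 125000 W.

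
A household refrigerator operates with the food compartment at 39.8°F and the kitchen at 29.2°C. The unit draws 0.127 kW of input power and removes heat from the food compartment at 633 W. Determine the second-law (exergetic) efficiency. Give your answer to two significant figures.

Converting, Q̇_C = 633.0 W = 0.6330 kW, so COP_actual = Q̇_C/Ẇ = 0.6330/0.1270 = 4.984.
In absolute terms T_C = 277.48 K and T_H = 302.35 K, so ΔT = 24.87 K.
COP_Carnot = T_C/ΔT = 277.48/24.87 = 11.16.
η_II = COP_actual/COP_Carnot = 4.984/11.16 = 0.4467.

0.45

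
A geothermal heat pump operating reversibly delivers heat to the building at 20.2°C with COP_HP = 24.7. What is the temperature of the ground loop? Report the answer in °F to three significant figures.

47.0 °F

COP_HP = T_H/(T_H − T_C) gives T_H − T_C = T_H/COP.
With T_H = 293.35 K, T_C = 293.35 × (1 − 1/24.7) = 281.47 K.
Converting, 281.47 K = 46.98°F.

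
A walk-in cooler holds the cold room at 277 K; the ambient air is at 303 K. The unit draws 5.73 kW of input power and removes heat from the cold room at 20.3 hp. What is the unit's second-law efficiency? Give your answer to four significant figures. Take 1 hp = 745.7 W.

Converting, Q̇_C = 20.30 hp = 15.14 kW, so COP_actual = Q̇_C/Ẇ = 15.14/5.730 = 2.642.
The reservoir spacing is ΔT = 303 − 277 = 26.00 K.
COP_Carnot = T_C/ΔT = 277.00/26.00 = 10.65.
η_II = COP_actual/COP_Carnot = 2.642/10.65 = 0.2480.

0.2480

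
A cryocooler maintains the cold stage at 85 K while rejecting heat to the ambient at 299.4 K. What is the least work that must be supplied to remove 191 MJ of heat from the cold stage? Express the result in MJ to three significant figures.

The reservoir spacing is ΔT = 299.4 − 85 = 214.4 K.
The reversible limit is COP_R = T_C/ΔT = 0.3965, so W_min = Q_C/COP = Q_C·ΔT/T_C.
W_min = 191.0 × 214.4/85.00 = 481.8 MJ.

482 MJ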